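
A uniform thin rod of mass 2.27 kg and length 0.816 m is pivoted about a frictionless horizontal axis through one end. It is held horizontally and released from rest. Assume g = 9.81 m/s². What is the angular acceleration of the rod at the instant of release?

α ≈ 18.0 rad/s²

About the pivot, I = (1/3)ML² = (1/3)(2.27)(0.816)² = 0.5038 kg·m².
The weight acts at the center, a distance L/2 = 0.4080 m from the pivot; τ = Mg(L/2) = 9.086 N·m.
α = τ/I = 9.086/0.5038 = 18.03 rad/s².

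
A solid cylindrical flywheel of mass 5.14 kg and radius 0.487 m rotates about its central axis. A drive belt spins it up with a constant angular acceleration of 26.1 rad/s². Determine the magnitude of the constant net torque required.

τ ≈ 15.9 N·m

I = ½MR² = (1/2)(5.14)(0.487)² = 0.6095 kg·m².
τ = Iα = (0.6095)(26.10) = 15.91 N·m.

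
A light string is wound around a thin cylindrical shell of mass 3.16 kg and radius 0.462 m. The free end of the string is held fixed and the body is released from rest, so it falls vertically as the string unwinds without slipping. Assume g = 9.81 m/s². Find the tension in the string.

Translation: Mg − T = Ma. Rotation about the center: TR = Iα with I = MR².
With a = αR: T = (I/R²)a = M a, so Mg = (1 + 1.000)Ma.
a = g/(1 + 1.000) = 9.81/2.000 = 4.905 m/s².
T = 1.000·M·a = (1.000)(3.16)(4.905) = 15.50 N.

T ≈ 15.5 N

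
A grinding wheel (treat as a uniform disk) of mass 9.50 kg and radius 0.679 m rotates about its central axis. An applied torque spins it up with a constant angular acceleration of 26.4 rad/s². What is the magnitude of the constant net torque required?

I = ½MR² = (1/2)(9.50)(0.679)² = 2.190 kg·m².
τ = Iα = (2.190)(26.40) = 57.81 N·m.

τ ≈ 57.8 N·m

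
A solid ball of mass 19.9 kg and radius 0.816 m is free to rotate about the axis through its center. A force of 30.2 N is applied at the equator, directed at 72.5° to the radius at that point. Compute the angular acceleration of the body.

I = (2/5)MR² = (2/5)(19.9)(0.816)² = 5.300 kg·m².
Only the tangential component produces torque: τ = F R sinθ = (30.2)(0.816) sin 72.5° = 23.50 N·m.
From τ = Iα: α = 23.50/5.300 = 4.434 rad/s².

α ≈ 4.43 rad/s²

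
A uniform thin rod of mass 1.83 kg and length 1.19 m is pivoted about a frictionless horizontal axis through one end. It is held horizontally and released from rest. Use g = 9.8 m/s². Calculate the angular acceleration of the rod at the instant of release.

About the pivot, I = (1/3)ML² = (1/3)(1.83)(1.19)² = 0.8638 kg·m².
The weight acts at the center, a distance L/2 = 0.5950 m from the pivot; τ = Mg(L/2) = 10.67 N·m.
α = τ/I = 10.67/0.8638 = 12.35 rad/s².
(Equivalently α = (3g/(2L)) = 12.35 rad/s².)

α ≈ 12.4 rad/s²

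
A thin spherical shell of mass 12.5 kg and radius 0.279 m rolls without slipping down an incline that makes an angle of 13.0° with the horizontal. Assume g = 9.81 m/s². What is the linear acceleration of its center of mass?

Translation along the incline: Mg sinθ − f = Ma.
Rotation about the center: fR = Iα with I = (2/3)MR². No-slip gives a = αR, so f = (I/R²)a = (2/3)M a.
Substituting: Mg sinθ = (1 + 0.6667)Ma, so a = g sinθ/(1 + 0.6667) = (9.81) sin 13.0° / 1.667 = 1.324 m/s².

a ≈ 1.32 m/s²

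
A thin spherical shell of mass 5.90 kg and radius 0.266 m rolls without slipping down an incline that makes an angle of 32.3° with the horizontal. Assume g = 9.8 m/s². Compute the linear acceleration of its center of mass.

Translation along the incline: Mg sinθ − f = Ma.
Rotation about the center: fR = Iα with I = (2/3)MR². No-slip gives a = αR, so f = (I/R²)a = (2/3)M a.
Substituting: Mg sinθ = (1 + 0.6667)Ma, so a = g sinθ/(1 + 0.6667) = (9.8) sin 32.3° / 1.667 = 3.142 m/s².

a ≈ 3.14 m/s²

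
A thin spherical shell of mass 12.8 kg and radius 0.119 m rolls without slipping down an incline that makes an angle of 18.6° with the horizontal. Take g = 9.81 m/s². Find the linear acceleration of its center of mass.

Translation along the incline: Mg sinθ − f = Ma.
Rotation about the center: fR = Iα with I = (2/3)MR². No-slip gives a = αR, so f = (I/R²)a = (2/3)M a.
Substituting: Mg sinθ = (1 + 0.6667)Ma, so a = g sinθ/(1 + 0.6667) = (9.81) sin 18.6° / 1.667 = 1.877 m/s².

a ≈ 1.88 m/s²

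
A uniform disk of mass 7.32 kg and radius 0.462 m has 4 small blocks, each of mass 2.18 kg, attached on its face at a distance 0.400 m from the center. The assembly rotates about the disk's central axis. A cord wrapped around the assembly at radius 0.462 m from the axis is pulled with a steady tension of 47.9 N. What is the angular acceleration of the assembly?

I_disk = ½MR² = ½(7.32)(0.462)² = 0.7812 kg·m².
I_blocks = 4·m·r² = 4(2.18)(0.400)² = 1.395 kg·m².
Total I = 2.176 kg·m².
τ = F r = (47.9)(0.462) = 22.13 N·m.
α = τ/I = 22.13/2.176 = 10.17 rad/s².

α ≈ 10.2 rad/s²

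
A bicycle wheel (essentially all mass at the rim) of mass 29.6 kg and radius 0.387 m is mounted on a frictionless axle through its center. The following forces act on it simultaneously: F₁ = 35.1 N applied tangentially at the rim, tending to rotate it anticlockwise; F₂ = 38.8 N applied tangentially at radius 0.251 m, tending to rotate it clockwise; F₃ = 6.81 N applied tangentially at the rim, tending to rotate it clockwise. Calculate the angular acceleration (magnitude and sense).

α ≈ 0.273 rad/s², anticlockwise

I = MR² = (29.6)(0.387)² = 4.433 kg·m².
Taking anticlockwise as positive: τ₁ = +(35.1)(0.387) = +13.58 N·m; τ₂ = −(38.8)(0.251) = −9.739 N·m; τ₃ = −(6.81)(0.387) = −2.635 N·m.
Net torque τ = 1.209 N·m.
α = τ/I = 1.209/4.433 = 0.2728 rad/s².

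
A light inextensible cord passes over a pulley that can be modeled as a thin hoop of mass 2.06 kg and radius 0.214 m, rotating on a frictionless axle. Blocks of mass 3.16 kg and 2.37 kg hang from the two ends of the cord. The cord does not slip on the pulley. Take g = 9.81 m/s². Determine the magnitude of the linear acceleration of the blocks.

a ≈ 1.02 m/s²

I = MR² = (2.06)(0.214)² = 0.09434 kg·m².
Heavier block: m₁g − T₁ = m₁a. Lighter block: T₂ − m₂g = m₂a.
Pulley: (T₁ − T₂)R = Iα = I(a/R), so T₁ − T₂ = (I/R²)a = 1·M_p a = 2.060·a.
Adding the three: (m₁ − m₂)g = (m₁ + m₂ + 2.060)a, so a = (3.16 − 2.37)(9.81)/(3.16 + 2.37 + 2.060) = 1.021 m/s².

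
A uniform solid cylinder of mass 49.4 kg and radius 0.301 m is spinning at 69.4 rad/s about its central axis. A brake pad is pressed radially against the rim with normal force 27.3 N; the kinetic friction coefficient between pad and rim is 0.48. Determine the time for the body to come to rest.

t ≈ 39.4 s

I = ½MR² = (1/2)(49.4)(0.301)² = 2.238 kg·m².
Friction force f = μN = (0.48)(27.3) = 13.10 N at the rim; torque magnitude τ = fR = 3.944 N·m, opposing ω.
|α| = τ/I = 3.944/2.238 = 1.763 rad/s² (deceleration).
0 = ω₀ − |α|t ⇒ t = ω₀/|α| = 69.4/1.763 = 39.37 s.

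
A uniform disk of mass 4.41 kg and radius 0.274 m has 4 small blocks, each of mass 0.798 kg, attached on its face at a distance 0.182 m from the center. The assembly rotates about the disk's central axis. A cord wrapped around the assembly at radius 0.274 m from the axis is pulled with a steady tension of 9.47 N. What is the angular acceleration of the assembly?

α ≈ 9.57 rad/s²

I_disk = ½MR² = ½(4.41)(0.274)² = 0.1655 kg·m².
I_blocks = 4·m·r² = 4(0.798)(0.182)² = 0.1057 kg·m².
Total I = 0.2713 kg·m².
τ = F r = (9.47)(0.274) = 2.595 N·m.
α = τ/I = 2.595/0.2713 = 9.565 rad/s².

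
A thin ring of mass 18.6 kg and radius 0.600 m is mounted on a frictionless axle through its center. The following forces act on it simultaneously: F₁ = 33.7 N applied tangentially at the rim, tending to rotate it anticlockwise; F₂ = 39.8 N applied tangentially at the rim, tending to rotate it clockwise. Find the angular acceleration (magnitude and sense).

α ≈ 0.547 rad/s², clockwise

I = MR² = (18.6)(0.600)² = 6.696 kg·m².
Taking anticlockwise as positive: τ₁ = +(33.7)(0.600) = +20.22 N·m; τ₂ = −(39.8)(0.600) = −23.88 N·m.
Net torque τ = -3.660 N·m.
α = τ/I = -3.660/6.696 = -0.5466 rad/s².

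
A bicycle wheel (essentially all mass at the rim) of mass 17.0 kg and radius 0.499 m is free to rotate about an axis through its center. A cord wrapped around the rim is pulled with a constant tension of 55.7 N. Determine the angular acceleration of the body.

α ≈ 6.57 rad/s²

I = MR² = (17.0)(0.499)² = 4.233 kg·m².
τ = F R = (55.7)(0.499) = 27.79 N·m.
Newton's second law for rotation, τ = Iα, gives α = τ/I = 27.79/4.233 = 6.566 rad/s².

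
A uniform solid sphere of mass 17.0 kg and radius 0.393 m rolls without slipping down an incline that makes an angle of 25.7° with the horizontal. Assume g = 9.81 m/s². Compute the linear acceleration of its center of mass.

a ≈ 3.04 m/s²

Translation along the incline: Mg sinθ − f = Ma.
Rotation about the center: fR = Iα with I = (2/5)MR². No-slip gives a = αR, so f = (I/R²)a = (2/5)M a.
Substituting: Mg sinθ = (1 + 0.4000)Ma, so a = g sinθ/(1 + 0.4000) = (9.81) sin 25.7° / 1.400 = 3.039 m/s².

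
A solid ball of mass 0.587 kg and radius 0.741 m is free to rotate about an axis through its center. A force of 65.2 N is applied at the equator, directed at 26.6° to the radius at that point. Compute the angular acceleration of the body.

I = (2/5)MR² = (2/5)(0.587)(0.741)² = 0.1289 kg·m².
Only the tangential component produces torque: τ = F R sinθ = (65.2)(0.741) sin 26.6° = 21.63 N·m.
From τ = Iα: α = 21.63/0.1289 = 167.8 rad/s².

α ≈ 168 rad/s²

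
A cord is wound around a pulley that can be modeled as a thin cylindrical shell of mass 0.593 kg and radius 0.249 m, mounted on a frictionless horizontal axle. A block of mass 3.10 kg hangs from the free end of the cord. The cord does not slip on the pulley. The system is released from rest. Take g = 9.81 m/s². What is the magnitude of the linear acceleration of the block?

I = MR² = (0.593)(0.249)² = 0.03677 kg·m².
Block: mg − T = ma. Pulley: TR = Iα. No-slip: a = αR, so T = (I/R²)a = 0.5930·a.
Then mg = (m + 0.5930)a, so a = (3.10)(9.81)/(3.10 + 0.5930) = 8.235 m/s².

a ≈ 8.23 m/s²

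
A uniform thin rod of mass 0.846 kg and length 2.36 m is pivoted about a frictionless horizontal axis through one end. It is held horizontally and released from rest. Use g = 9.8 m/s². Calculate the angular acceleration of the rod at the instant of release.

About the pivot, I = (1/3)ML² = (1/3)(0.846)(2.36)² = 1.571 kg·m².
The weight acts at the center, a distance L/2 = 1.180 m from the pivot; τ = Mg(L/2) = 9.783 N·m.
α = τ/I = 9.783/1.571 = 6.229 rad/s².
(Equivalently α = (3g/(2L)) = 6.229 rad/s².)

α ≈ 6.23 rad/s²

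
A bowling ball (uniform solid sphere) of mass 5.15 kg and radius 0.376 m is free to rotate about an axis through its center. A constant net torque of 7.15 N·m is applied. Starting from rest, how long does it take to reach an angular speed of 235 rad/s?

t ≈ 9.57 s

I = (2/5)MR² = (2/5)(5.15)(0.376)² = 0.2912 kg·m².
α = τ/I = 7.15/0.2912 = 24.55 rad/s².
ω = αt ⇒ t = ω/α = 235/24.55 = 9.572 s.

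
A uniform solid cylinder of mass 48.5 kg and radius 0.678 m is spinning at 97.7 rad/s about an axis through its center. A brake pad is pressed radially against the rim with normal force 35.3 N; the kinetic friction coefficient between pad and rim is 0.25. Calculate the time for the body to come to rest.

I = ½MR² = (1/2)(48.5)(0.678)² = 11.15 kg·m².
Friction force f = μN = (0.25)(35.3) = 8.825 N at the rim; torque magnitude τ = fR = 5.983 N·m, opposing ω.
|α| = τ/I = 5.983/11.15 = 0.5368 rad/s² (deceleration).
0 = ω₀ − |α|t ⇒ t = ω₀/|α| = 97.7/0.5368 = 182.0 s.

t ≈ 182 s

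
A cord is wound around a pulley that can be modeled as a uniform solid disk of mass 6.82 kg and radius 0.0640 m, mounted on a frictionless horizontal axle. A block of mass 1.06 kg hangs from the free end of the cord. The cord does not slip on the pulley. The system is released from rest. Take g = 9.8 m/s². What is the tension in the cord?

I = ½MR² = (1/2)(6.82)(0.0640)² = 0.01397 kg·m².
Block: mg − T = ma. Pulley: TR = Iα. No-slip: a = αR, so T = (I/R²)a = 3.410·a.
Then mg = (m + 3.410)a, so a = (1.06)(9.8)/(1.06 + 3.410) = 2.324 m/s².
T = 3.410·a = 7.925 N.

T ≈ 7.92 N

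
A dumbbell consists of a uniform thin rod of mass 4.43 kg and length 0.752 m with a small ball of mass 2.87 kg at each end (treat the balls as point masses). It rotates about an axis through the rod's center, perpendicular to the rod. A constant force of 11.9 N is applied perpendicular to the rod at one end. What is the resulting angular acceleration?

I_rod = (1/12)ML² = (1/12)(4.43)(0.752)² = 0.2088 kg·m².
I_balls = 2·m·(L/2)² = 2(2.87)(0.3760)² = 0.8115 kg·m².
Total I = 1.020 kg·m².
τ = F·(L/2) = (11.9)(0.376) = 4.474 N·m.
α = τ/I = 4.474/1.020 = 4.386 rad/s².

α ≈ 4.39 rad/s²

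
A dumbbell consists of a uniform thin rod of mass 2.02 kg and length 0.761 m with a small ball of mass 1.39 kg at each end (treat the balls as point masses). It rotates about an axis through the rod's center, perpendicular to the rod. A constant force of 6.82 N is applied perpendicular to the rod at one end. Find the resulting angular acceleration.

I_rod = (1/12)ML² = (1/12)(2.02)(0.761)² = 0.09749 kg·m².
I_balls = 2·m·(L/2)² = 2(1.39)(0.3805)² = 0.4025 kg·m².
Total I = 0.5000 kg·m².
τ = F·(L/2) = (6.82)(0.381) = 2.595 N·m.
α = τ/I = 2.595/0.5000 = 5.190 rad/s².

α ≈ 5.19 rad/s²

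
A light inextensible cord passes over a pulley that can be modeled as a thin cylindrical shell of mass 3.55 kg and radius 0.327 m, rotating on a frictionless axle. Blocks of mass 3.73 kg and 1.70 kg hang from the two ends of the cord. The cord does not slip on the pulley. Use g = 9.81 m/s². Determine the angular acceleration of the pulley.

I = MR² = (3.55)(0.327)² = 0.3796 kg·m².
Heavier block: m₁g − T₁ = m₁a. Lighter block: T₂ − m₂g = m₂a.
Pulley: (T₁ − T₂)R = Iα = I(a/R), so T₁ − T₂ = (I/R²)a = 1·M_p a = 3.550·a.
Adding the three: (m₁ − m₂)g = (m₁ + m₂ + 3.550)a, so a = (3.73 − 1.70)(9.81)/(3.73 + 1.70 + 3.550) = 2.218 m/s².
α = a/R = 2.218/0.327 = 6.782 rad/s².

α ≈ 6.78 rad/s²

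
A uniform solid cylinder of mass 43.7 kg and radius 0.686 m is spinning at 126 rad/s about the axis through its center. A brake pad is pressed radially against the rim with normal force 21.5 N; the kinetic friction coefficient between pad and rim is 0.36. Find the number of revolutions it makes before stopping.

I = ½MR² = (1/2)(43.7)(0.686)² = 10.28 kg·m².
Friction force f = μN = (0.36)(21.5) = 7.740 N at the rim; torque magnitude τ = fR = 5.310 N·m, opposing ω.
|α| = τ/I = 5.310/10.28 = 0.5164 rad/s² (deceleration).
ω² = ω₀² − 2|α|θ with ω = 0 ⇒ θ = ω₀²/(2|α|) = 15370 rad = 2447 rev.

≈ 2450 revolutions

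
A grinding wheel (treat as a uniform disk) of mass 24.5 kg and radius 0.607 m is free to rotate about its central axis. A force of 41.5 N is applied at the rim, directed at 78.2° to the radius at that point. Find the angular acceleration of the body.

I = ½MR² = (1/2)(24.5)(0.607)² = 4.514 kg·m².
Only the tangential component produces torque: τ = F R sinθ = (41.5)(0.607) sin 78.2° = 24.66 N·m.
Newton's second law for rotation, τ = Iα, gives α = τ/I = 24.66/4.514 = 5.463 rad/s².

α ≈ 5.46 rad/s²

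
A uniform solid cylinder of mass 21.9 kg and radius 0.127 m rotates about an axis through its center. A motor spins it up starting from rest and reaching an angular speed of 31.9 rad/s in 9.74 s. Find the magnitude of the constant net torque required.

I = ½MR² = (1/2)(21.9)(0.127)² = 0.1766 kg·m².
α = Δω/Δt = (31.9 − 0)/9.74 = 3.275 rad/s².
τ = Iα = (0.1766)(3.275) = 0.5784 N·m.

τ ≈ 0.578 N·m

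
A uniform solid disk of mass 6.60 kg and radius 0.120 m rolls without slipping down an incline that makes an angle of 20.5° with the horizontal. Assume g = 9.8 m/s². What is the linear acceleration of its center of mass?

Translation along the incline: Mg sinθ − f = Ma.
Rotation about the center: fR = Iα with I = ½MR². No-slip gives a = αR, so f = (I/R²)a = (1/2)M a.
Substituting: Mg sinθ = (1 + 0.5000)Ma, so a = g sinθ/(1 + 0.5000) = (9.8) sin 20.5° / 1.500 = 2.288 m/s².

a ≈ 2.29 m/s²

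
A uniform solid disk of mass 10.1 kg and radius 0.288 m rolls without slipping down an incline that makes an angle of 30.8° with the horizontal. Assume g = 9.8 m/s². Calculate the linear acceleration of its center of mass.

a ≈ 3.35 m/s²

Translation along the incline: Mg sinθ − f = Ma.
Rotation about the center: fR = Iα with I = ½MR². No-slip gives a = αR, so f = (I/R²)a = (1/2)M a.
Substituting: Mg sinθ = (1 + 0.5000)Ma, so a = g sinθ/(1 + 0.5000) = (9.8) sin 30.8° / 1.500 = 3.345 m/s².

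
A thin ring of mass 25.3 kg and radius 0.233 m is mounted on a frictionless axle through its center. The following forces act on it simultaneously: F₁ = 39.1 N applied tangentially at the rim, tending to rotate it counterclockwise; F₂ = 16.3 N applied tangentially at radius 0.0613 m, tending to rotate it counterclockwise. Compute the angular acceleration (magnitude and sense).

I = MR² = (25.3)(0.233)² = 1.374 kg·m².
Taking counterclockwise as positive: τ₁ = +(39.1)(0.233) = +9.110 N·m; τ₂ = +(16.3)(0.0613) = +0.9992 N·m.
Net torque τ = 10.11 N·m.
α = τ/I = 10.11/1.374 = 7.360 rad/s².

α ≈ 7.36 rad/s², counterclockwise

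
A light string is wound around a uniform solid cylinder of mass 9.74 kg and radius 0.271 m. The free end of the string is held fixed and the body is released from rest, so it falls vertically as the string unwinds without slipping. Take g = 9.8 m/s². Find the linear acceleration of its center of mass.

Translation: Mg − T = Ma. Rotation about the center: TR = Iα with I = ½MR².
With a = αR: T = (I/R²)a = (1/2)M a, so Mg = (1 + 0.5000)Ma.
a = g/(1 + 0.5000) = 9.8/1.500 = 6.533 m/s².

a ≈ 6.53 m/s²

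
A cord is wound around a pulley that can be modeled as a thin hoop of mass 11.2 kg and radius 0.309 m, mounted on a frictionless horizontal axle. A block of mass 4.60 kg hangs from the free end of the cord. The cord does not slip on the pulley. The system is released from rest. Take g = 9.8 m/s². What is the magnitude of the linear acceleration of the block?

a ≈ 2.85 m/s²

I = MR² = (11.2)(0.309)² = 1.069 kg·m².
Block: mg − T = ma. Pulley: TR = Iα. No-slip: a = αR, so T = (I/R²)a = 11.20·a.
Then mg = (m + 11.20)a, so a = (4.60)(9.8)/(4.60 + 11.20) = 2.853 m/s².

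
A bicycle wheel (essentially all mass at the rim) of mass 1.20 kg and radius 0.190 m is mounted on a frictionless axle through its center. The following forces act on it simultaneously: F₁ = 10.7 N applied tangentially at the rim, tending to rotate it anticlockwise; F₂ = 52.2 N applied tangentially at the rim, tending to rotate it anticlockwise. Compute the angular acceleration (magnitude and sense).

α ≈ 276 rad/s², anticlockwise

I = MR² = (1.20)(0.190)² = 0.04332 kg·m².
Taking anticlockwise as positive: τ₁ = +(10.7)(0.190) = +2.033 N·m; τ₂ = +(52.2)(0.190) = +9.918 N·m.
Net torque τ = 11.95 N·m.
α = τ/I = 11.95/0.04332 = 275.9 rad/s².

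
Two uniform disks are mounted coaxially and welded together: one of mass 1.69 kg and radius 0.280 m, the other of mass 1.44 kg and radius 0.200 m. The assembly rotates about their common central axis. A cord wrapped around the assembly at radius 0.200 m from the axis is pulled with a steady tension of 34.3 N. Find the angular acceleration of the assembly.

I = ½M₁R₁² + ½M₂R₂² = ½(1.69)(0.280)² + ½(1.44)(0.200)² = 0.09505 kg·m².
τ = F r = (34.3)(0.200) = 6.860 N·m.
α = τ/I = 6.860/0.09505 = 72.17 rad/s².

α ≈ 72.2 rad/s²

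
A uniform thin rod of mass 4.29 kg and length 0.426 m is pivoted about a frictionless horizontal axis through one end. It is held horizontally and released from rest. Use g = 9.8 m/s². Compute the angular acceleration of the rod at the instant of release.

α ≈ 34.5 rad/s²

About the pivot, I = (1/3)ML² = (1/3)(4.29)(0.426)² = 0.2595 kg·m².
The weight acts at the center, a distance L/2 = 0.2130 m from the pivot; τ = Mg(L/2) = 8.955 N·m.
α = τ/I = 8.955/0.2595 = 34.51 rad/s².
(Equivalently α = (3g/(2L)) = 34.51 rad/s².)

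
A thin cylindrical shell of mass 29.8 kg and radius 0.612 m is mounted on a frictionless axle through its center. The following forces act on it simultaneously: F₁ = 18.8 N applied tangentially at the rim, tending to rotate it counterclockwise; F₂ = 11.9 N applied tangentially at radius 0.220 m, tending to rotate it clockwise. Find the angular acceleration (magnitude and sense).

α ≈ 0.796 rad/s², counterclockwise

I = MR² = (29.8)(0.612)² = 11.16 kg·m².
Taking counterclockwise as positive: τ₁ = +(18.8)(0.612) = +11.51 N·m; τ₂ = −(11.9)(0.220) = −2.618 N·m.
Net torque τ = 8.888 N·m.
α = τ/I = 8.888/11.16 = 0.7963 rad/s².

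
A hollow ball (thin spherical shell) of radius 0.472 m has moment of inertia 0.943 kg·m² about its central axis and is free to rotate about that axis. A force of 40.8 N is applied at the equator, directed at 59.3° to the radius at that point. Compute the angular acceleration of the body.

α ≈ 17.6 rad/s²

Only the tangential component produces torque: τ = F R sinθ = (40.8)(0.472) sin 59.3° = 16.56 N·m.
From τ = Iα: α = 16.56/0.9430 = 17.56 rad/s².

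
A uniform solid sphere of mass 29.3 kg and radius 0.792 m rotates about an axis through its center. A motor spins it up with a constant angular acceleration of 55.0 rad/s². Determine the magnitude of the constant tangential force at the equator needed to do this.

F ≈ 511 N

I = (2/5)MR² = (2/5)(29.3)(0.792)² = 7.352 kg·m².
The required torque is τ = Iα = (7.352)(55.00) = 404.3 N·m.
A tangential force at the equator gives τ = FR, so F = τ/R = 404.3/0.792 = 510.5 N.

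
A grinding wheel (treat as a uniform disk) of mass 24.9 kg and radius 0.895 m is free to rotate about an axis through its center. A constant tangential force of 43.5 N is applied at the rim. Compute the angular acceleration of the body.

I = ½MR² = (1/2)(24.9)(0.895)² = 9.973 kg·m².
τ = F R = (43.5)(0.895) = 38.93 N·m.
From τ = Iα: α = 38.93/9.973 = 3.904 rad/s².

α ≈ 3.90 rad/s²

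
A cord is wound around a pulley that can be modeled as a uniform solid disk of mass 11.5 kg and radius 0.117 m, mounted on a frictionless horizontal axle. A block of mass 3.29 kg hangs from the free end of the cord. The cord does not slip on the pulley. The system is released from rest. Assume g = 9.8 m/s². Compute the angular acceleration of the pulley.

I = ½MR² = (1/2)(11.5)(0.117)² = 0.07871 kg·m².
Block: mg − T = ma. Pulley: TR = Iα. No-slip: a = αR, so T = (I/R²)a = 5.750·a.
Then mg = (m + 5.750)a, so a = (3.29)(9.8)/(3.29 + 5.750) = 3.567 m/s².
α = a/R = 3.567/0.117 = 30.48 rad/s².

α ≈ 30.5 rad/s²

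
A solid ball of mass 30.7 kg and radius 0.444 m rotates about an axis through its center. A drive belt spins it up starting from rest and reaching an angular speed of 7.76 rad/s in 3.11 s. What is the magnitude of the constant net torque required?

τ ≈ 6.04 N·m

I = (2/5)MR² = (2/5)(30.7)(0.444)² = 2.421 kg·m².
α = Δω/Δt = (7.76 − 0)/3.11 = 2.495 rad/s².
τ = Iα = (2.421)(2.495) = 6.040 N·m.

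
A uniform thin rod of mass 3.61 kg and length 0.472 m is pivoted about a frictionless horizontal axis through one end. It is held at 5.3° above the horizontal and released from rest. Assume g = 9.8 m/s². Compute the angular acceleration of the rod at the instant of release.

About the pivot, I = (1/3)ML² = (1/3)(3.61)(0.472)² = 0.2681 kg·m².
The weight acts at the center, a distance L/2 = 0.2360 m from the pivot; τ = Mg(L/2) cos 5.3° = 8.314 N·m.
α = τ/I = 8.314/0.2681 = 31.01 rad/s².
(Equivalently α = (3g/(2L)) cos 5.3° = 31.01 rad/s².)

α ≈ 31.0 rad/s²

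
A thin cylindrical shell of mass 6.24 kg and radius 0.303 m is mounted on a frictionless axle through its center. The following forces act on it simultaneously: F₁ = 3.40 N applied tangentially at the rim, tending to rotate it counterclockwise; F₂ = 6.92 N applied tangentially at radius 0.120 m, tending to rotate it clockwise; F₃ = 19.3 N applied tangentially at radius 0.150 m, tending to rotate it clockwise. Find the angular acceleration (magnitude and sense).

α ≈ 4.70 rad/s², clockwise

I = MR² = (6.24)(0.303)² = 0.5729 kg·m².
Taking counterclockwise as positive: τ₁ = +(3.40)(0.303) = +1.030 N·m; τ₂ = −(6.92)(0.120) = −0.8304 N·m; τ₃ = −(19.3)(0.150) = −2.895 N·m.
Net torque τ = -2.695 N·m.
α = τ/I = -2.695/0.5729 = -4.705 rad/s².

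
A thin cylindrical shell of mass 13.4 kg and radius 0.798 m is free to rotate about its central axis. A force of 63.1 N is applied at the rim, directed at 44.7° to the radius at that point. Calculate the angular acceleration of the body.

I = MR² = (13.4)(0.798)² = 8.533 kg·m².
Only the tangential component produces torque: τ = F R sinθ = (63.1)(0.798) sin 44.7° = 35.42 N·m.
From τ = Iα: α = 35.42/8.533 = 4.151 rad/s².

α ≈ 4.15 rad/s²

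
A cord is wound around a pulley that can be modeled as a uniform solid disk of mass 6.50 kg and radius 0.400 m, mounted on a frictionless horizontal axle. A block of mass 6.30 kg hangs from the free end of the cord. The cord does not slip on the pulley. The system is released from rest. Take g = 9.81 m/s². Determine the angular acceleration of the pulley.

α ≈ 16.2 rad/s²

I = ½MR² = (1/2)(6.50)(0.400)² = 0.5200 kg·m².
Block: mg − T = ma. Pulley: TR = Iα. No-slip: a = αR, so T = (I/R²)a = 3.250·a.
Then mg = (m + 3.250)a, so a = (6.30)(9.81)/(6.30 + 3.250) = 6.472 m/s².
α = a/R = 6.472/0.400 = 16.18 rad/s².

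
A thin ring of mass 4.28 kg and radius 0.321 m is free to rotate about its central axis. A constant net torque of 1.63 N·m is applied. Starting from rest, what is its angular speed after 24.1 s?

I = MR² = (4.28)(0.321)² = 0.4410 kg·m².
α = τ/I = 1.63/0.4410 = 3.696 rad/s².
ω = ω₀ + αt = 0 + (3.696)(24.1) = 89.07 rad/s.

ω ≈ 89.1 rad/s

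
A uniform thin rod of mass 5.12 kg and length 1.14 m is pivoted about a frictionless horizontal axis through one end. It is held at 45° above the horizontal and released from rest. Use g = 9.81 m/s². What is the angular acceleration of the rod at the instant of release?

α ≈ 9.13 rad/s²

About the pivot, I = (1/3)ML² = (1/3)(5.12)(1.14)² = 2.218 kg·m².
The weight acts at the center, a distance L/2 = 0.5700 m from the pivot; τ = Mg(L/2) cos 45° = 20.24 N·m.
α = τ/I = 20.24/2.218 = 9.127 rad/s².
(Equivalently α = (3g/(2L)) cos 45° = 9.127 rad/s².)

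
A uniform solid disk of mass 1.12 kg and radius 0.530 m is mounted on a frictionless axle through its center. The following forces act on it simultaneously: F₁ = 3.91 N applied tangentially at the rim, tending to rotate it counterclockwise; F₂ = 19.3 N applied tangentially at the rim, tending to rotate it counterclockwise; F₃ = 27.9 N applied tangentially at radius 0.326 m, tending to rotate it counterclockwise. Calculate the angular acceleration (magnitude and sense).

I = ½MR² = (1/2)(1.12)(0.530)² = 0.1573 kg·m².
Taking counterclockwise as positive: τ₁ = +(3.91)(0.530) = +2.072 N·m; τ₂ = +(19.3)(0.530) = +10.23 N·m; τ₃ = +(27.9)(0.326) = +9.095 N·m.
Net torque τ = 21.40 N·m.
α = τ/I = 21.40/0.1573 = 136.0 rad/s².

α ≈ 136 rad/s², counterclockwise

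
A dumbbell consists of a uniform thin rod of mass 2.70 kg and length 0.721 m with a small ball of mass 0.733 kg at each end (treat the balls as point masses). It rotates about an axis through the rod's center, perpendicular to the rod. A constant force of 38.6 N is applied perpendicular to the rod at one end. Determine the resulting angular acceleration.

I_rod = (1/12)ML² = (1/12)(2.70)(0.721)² = 0.1170 kg·m².
I_balls = 2·m·(L/2)² = 2(0.733)(0.3605)² = 0.1905 kg·m².
Total I = 0.3075 kg·m².
τ = F·(L/2) = (38.6)(0.360) = 13.92 N·m.
α = τ/I = 13.92/0.3075 = 45.26 rad/s².

α ≈ 45.3 rad/s²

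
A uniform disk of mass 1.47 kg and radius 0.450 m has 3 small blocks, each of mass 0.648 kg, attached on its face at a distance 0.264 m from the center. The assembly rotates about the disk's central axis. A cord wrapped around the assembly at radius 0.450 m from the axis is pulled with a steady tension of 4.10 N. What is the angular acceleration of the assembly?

α ≈ 6.49 rad/s²

I_disk = ½MR² = ½(1.47)(0.450)² = 0.1488 kg·m².
I_blocks = 3·m·r² = 3(0.648)(0.264)² = 0.1355 kg·m².
Total I = 0.2843 kg·m².
τ = F r = (4.10)(0.450) = 1.845 N·m.
α = τ/I = 1.845/0.2843 = 6.489 rad/s².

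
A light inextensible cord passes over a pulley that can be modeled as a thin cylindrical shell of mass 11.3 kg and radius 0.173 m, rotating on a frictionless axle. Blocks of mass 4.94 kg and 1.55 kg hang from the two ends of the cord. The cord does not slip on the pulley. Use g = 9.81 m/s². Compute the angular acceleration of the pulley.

α ≈ 10.8 rad/s²

I = MR² = (11.3)(0.173)² = 0.3382 kg·m².
Heavier block: m₁g − T₁ = m₁a. Lighter block: T₂ − m₂g = m₂a.
Pulley: (T₁ − T₂)R = Iα = I(a/R), so T₁ − T₂ = (I/R²)a = 1·M_p a = 11.30·a.
Adding the three: (m₁ − m₂)g = (m₁ + m₂ + 11.30)a, so a = (4.94 − 1.55)(9.81)/(4.94 + 1.55 + 11.30) = 1.869 m/s².
α = a/R = 1.869/0.173 = 10.81 rad/s².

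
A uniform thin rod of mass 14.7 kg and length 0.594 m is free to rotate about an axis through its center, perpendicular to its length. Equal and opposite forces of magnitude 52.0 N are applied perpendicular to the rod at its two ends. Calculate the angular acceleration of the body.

α ≈ 71.5 rad/s²

I = (1/12)ML² = (1/12)(14.7)(0.594)² = 0.4322 kg·m².
The couple gives τ = F·(L/2) + F·(L/2) = F L = (52.0)(0.594) = 30.89 N·m.
Newton's second law for rotation, τ = Iα, gives α = τ/I = 30.89/0.4322 = 71.46 rad/s².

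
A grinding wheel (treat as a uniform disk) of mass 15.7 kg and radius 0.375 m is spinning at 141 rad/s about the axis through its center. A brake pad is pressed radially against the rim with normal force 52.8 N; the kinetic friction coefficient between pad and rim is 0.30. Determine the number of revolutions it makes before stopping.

I = ½MR² = (1/2)(15.7)(0.375)² = 1.104 kg·m².
Friction force f = μN = (0.30)(52.8) = 15.84 N at the rim; torque magnitude τ = fR = 5.940 N·m, opposing ω.
|α| = τ/I = 5.940/1.104 = 5.381 rad/s² (deceleration).
ω² = ω₀² − 2|α|θ with ω = 0 ⇒ θ = ω₀²/(2|α|) = 1847 rad = 294.0 rev.

≈ 294 revolutions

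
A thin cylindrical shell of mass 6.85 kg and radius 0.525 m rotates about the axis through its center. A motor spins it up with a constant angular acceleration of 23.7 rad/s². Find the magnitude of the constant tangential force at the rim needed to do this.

I = MR² = (6.85)(0.525)² = 1.888 kg·m².
The required torque is τ = Iα = (1.888)(23.70) = 44.75 N·m.
A tangential force at the rim gives τ = FR, so F = τ/R = 44.75/0.525 = 85.23 N.

F ≈ 85.2 N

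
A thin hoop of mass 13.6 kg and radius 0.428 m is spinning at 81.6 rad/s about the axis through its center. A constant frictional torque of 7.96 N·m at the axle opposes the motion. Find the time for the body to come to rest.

t ≈ 25.5 s

I = MR² = (13.6)(0.428)² = 2.491 kg·m².
The net torque has magnitude 7.96 N·m, opposing ω.
|α| = τ/I = 7.960/2.491 = 3.195 rad/s² (deceleration).
0 = ω₀ − |α|t ⇒ t = ω₀/|α| = 81.6/3.195 = 25.54 s.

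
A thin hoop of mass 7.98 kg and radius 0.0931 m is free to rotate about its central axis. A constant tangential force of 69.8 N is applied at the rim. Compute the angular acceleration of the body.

α ≈ 94.0 rad/s²

I = MR² = (7.98)(0.0931)² = 0.06917 kg·m².
τ = F R = (69.8)(0.0931) = 6.498 N·m.
From τ = Iα: α = 6.498/0.06917 = 93.95 rad/s².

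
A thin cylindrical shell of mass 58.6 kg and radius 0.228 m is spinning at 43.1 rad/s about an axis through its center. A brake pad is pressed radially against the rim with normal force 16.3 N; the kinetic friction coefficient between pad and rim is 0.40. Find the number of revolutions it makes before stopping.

I = MR² = (58.6)(0.228)² = 3.046 kg·m².
Friction force f = μN = (0.40)(16.3) = 6.520 N at the rim; torque magnitude τ = fR = 1.487 N·m, opposing ω.
|α| = τ/I = 1.487/3.046 = 0.4880 rad/s² (deceleration).
ω² = ω₀² − 2|α|θ with ω = 0 ⇒ θ = ω₀²/(2|α|) = 1903 rad = 302.9 rev.

≈ 303 revolutions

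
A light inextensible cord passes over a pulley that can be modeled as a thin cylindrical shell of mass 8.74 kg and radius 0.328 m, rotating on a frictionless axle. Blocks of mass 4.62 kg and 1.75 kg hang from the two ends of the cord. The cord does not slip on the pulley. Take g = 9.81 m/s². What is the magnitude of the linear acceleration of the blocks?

a ≈ 1.86 m/s²

I = MR² = (8.74)(0.328)² = 0.9403 kg·m².
Heavier block: m₁g − T₁ = m₁a. Lighter block: T₂ − m₂g = m₂a.
Pulley: (T₁ − T₂)R = Iα = I(a/R), so T₁ − T₂ = (I/R²)a = 1·M_p a = 8.740·a.
Adding the three: (m₁ − m₂)g = (m₁ + m₂ + 8.740)a, so a = (4.62 − 1.75)(9.81)/(4.62 + 1.75 + 8.740) = 1.863 m/s².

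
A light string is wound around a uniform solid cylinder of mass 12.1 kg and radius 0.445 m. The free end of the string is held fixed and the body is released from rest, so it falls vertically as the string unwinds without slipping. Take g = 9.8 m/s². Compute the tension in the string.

T ≈ 39.5 N

Translation: Mg − T = Ma. Rotation about the center: TR = Iα with I = ½MR².
With a = αR: T = (I/R²)a = (1/2)M a, so Mg = (1 + 0.5000)Ma.
a = g/(1 + 0.5000) = 9.8/1.500 = 6.533 m/s².
T = 0.5000·M·a = (0.5000)(12.1)(6.533) = 39.53 N.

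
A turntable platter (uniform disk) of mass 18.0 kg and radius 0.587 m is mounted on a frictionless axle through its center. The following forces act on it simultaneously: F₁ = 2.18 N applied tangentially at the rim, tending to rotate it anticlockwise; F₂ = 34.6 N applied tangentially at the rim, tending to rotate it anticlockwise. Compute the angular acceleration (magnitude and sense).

I = ½MR² = (1/2)(18.0)(0.587)² = 3.101 kg·m².
Taking anticlockwise as positive: τ₁ = +(2.18)(0.587) = +1.280 N·m; τ₂ = +(34.6)(0.587) = +20.31 N·m.
Net torque τ = 21.59 N·m.
α = τ/I = 21.59/3.101 = 6.962 rad/s².

α ≈ 6.96 rad/s², anticlockwise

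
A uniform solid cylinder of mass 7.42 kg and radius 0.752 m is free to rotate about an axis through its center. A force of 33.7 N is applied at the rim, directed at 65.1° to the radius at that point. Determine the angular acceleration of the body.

I = ½MR² = (1/2)(7.42)(0.752)² = 2.098 kg·m².
Only the tangential component produces torque: τ = F R sinθ = (33.7)(0.752) sin 65.1° = 22.99 N·m.
Newton's second law for rotation, τ = Iα, gives α = τ/I = 22.99/2.098 = 10.96 rad/s².

α ≈ 11.0 rad/s²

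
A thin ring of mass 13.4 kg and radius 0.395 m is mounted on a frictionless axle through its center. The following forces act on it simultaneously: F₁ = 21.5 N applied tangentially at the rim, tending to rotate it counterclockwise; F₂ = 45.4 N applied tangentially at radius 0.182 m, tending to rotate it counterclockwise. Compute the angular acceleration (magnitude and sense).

I = MR² = (13.4)(0.395)² = 2.091 kg·m².
Taking counterclockwise as positive: τ₁ = +(21.5)(0.395) = +8.492 N·m; τ₂ = +(45.4)(0.182) = +8.263 N·m.
Net torque τ = 16.76 N·m.
α = τ/I = 16.76/2.091 = 8.014 rad/s².

α ≈ 8.01 rad/s², counterclockwise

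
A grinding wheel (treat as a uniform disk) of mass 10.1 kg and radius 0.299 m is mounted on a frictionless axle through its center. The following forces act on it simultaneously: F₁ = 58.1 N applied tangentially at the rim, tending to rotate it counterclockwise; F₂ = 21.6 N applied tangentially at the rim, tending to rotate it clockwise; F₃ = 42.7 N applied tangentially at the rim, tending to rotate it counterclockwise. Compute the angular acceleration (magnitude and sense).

α ≈ 52.5 rad/s², counterclockwise

I = ½MR² = (1/2)(10.1)(0.299)² = 0.4515 kg·m².
Taking counterclockwise as positive: τ₁ = +(58.1)(0.299) = +17.37 N·m; τ₂ = −(21.6)(0.299) = −6.458 N·m; τ₃ = +(42.7)(0.299) = +12.77 N·m.
Net torque τ = 23.68 N·m.
α = τ/I = 23.68/0.4515 = 52.45 rad/s².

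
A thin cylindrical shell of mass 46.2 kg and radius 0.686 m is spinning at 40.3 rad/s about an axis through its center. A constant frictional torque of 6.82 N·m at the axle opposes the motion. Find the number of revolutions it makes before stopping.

I = MR² = (46.2)(0.686)² = 21.74 kg·m².
The net torque has magnitude 6.82 N·m, opposing ω.
|α| = τ/I = 6.820/21.74 = 0.3137 rad/s² (deceleration).
ω² = ω₀² − 2|α|θ with ω = 0 ⇒ θ = ω₀²/(2|α|) = 2589 rad = 412.0 rev.

≈ 412 revolutions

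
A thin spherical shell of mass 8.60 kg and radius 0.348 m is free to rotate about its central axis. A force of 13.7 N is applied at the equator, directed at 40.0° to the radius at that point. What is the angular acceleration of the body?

α ≈ 4.41 rad/s²

I = (2/3)MR² = (2/3)(8.60)(0.348)² = 0.6943 kg·m².
Only the tangential component produces torque: τ = F R sinθ = (13.7)(0.348) sin 40.0° = 3.065 N·m.
From τ = Iα: α = 3.065/0.6943 = 4.414 rad/s².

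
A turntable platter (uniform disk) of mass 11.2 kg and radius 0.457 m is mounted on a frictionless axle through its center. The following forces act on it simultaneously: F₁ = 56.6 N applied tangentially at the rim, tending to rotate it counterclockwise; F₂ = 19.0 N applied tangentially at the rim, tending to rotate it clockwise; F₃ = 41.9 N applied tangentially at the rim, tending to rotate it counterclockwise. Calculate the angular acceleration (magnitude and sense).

I = ½MR² = (1/2)(11.2)(0.457)² = 1.170 kg·m².
Taking counterclockwise as positive: τ₁ = +(56.6)(0.457) = +25.87 N·m; τ₂ = −(19.0)(0.457) = −8.683 N·m; τ₃ = +(41.9)(0.457) = +19.15 N·m.
Net torque τ = 36.33 N·m.
α = τ/I = 36.33/1.170 = 31.06 rad/s².

α ≈ 31.1 rad/s², counterclockwise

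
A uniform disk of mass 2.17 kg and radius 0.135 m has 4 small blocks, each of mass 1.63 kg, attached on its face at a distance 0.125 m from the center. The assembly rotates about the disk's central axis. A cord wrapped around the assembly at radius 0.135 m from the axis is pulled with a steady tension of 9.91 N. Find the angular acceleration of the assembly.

α ≈ 11.0 rad/s²

I_disk = ½MR² = ½(2.17)(0.135)² = 0.01977 kg·m².
I_blocks = 4·m·r² = 4(1.63)(0.125)² = 0.1019 kg·m².
Total I = 0.1216 kg·m².
τ = F r = (9.91)(0.135) = 1.338 N·m.
α = τ/I = 1.338/0.1216 = 11.00 rad/s².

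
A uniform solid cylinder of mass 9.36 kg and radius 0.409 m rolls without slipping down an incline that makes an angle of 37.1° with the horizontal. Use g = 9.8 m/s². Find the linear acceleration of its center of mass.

Translation along the incline: Mg sinθ − f = Ma.
Rotation about the center: fR = Iα with I = ½MR². No-slip gives a = αR, so f = (I/R²)a = (1/2)M a.
Substituting: Mg sinθ = (1 + 0.5000)Ma, so a = g sinθ/(1 + 0.5000) = (9.8) sin 37.1° / 1.500 = 3.941 m/s².

a ≈ 3.94 m/s²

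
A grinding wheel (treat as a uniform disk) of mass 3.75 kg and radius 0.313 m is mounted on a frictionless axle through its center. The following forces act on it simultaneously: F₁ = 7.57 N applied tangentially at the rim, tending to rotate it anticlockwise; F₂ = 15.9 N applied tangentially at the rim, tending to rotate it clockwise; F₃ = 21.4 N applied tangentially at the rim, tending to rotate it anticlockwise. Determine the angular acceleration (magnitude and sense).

α ≈ 22.3 rad/s², anticlockwise

I = ½MR² = (1/2)(3.75)(0.313)² = 0.1837 kg·m².
Taking anticlockwise as positive: τ₁ = +(7.57)(0.313) = +2.369 N·m; τ₂ = −(15.9)(0.313) = −4.977 N·m; τ₃ = +(21.4)(0.313) = +6.698 N·m.
Net torque τ = 4.091 N·m.
α = τ/I = 4.091/0.1837 = 22.27 rad/s².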